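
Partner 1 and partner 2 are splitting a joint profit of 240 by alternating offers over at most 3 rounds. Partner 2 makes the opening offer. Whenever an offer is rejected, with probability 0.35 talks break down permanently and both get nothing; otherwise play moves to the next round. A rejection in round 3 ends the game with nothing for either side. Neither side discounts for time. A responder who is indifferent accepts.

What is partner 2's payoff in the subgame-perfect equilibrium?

185.4

Round 3 (partner 2 proposes): rejection yields 0 for partner 1; partner 2 offers 0 and keeps 240.
Round 2 (partner 1 proposes): rejecting gives partner 2 an expected 0.65 × 240 = 156, so partner 1 offers 156, keeping 84.
Round 1 (partner 2 proposes): rejecting gives partner 1 an expected 0.65 × 84 = 54.6. Partner 2 offers 54.6 and keeps 240 − 54.6 = 185.4.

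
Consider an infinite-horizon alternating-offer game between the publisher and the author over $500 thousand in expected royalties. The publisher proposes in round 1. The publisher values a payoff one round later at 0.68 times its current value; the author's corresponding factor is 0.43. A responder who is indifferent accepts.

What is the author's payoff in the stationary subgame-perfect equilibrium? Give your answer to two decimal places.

97.23

When the publisher proposes, the author accepts any offer worth at least 0.43 times what the author would get by proposing next round; and vice versa.
This gives x = 500 − 0.43y and y = 500 − 0.68x, where x and y are each side's share when it proposes.
Hence (1 − 0.43·0.68)x = 500(1 − 0.43), i.e. 0.7076·x = 285.
x ≈ 402.7699; the author's share is 500 − x ≈ 97.2301.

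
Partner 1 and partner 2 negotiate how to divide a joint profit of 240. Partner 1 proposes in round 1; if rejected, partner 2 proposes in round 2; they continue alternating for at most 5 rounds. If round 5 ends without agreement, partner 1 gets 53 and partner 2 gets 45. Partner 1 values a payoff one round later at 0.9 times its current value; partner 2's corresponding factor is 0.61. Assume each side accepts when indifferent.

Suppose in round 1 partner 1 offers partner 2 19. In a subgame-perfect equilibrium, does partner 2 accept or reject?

Reject

Round 5 (partner 1 proposes): partner 2 gets 45 if talks fail, so partner 1 offers 45 and keeps 195.
Round 4 (partner 2 proposes): partner 1 can get 195 next round, worth 0.9 × 195 = 175.5 now, so partner 2 offers 175.5, keeping 64.5.
Round 3 (partner 1 proposes): partner 2 can get 64.5 next round, worth 0.61 × 64.5 = 39.345 now; partner 1 offers that and keeps 200.655.
Round 2 (partner 2 proposes): partner 1 can get 200.655 next round, worth 0.9 × 200.655 = 180.5895 now, so partner 2 offers 180.5895, keeping 59.4105.
So by rejecting in round 1, partner 2 gets 59.4105 next round, worth 0.61 × 59.4105 = 36.240405 now.
Offer 19 < 36.240405, so partner 2 rejects.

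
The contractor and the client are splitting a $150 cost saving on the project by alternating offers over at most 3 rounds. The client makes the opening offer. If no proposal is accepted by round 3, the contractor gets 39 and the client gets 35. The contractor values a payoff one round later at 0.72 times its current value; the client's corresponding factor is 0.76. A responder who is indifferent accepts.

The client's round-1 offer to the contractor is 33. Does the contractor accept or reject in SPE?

Work out the contractor's continuation value if the offer is rejected.
Round 3 (the client proposes): the contractor gets 39 if talks fail, so the client offers 39 and keeps 111.
Round 2 (the contractor proposes): the client can get 111 next round, worth 0.76 × 111 = 84.36 now; the contractor offers that and keeps 65.64.
So by rejecting in round 1, the contractor gets 65.64 next round, worth 0.72 × 65.64 = 47.2608 now.
Offer 33 < 47.2608, so the contractor rejects.

Reject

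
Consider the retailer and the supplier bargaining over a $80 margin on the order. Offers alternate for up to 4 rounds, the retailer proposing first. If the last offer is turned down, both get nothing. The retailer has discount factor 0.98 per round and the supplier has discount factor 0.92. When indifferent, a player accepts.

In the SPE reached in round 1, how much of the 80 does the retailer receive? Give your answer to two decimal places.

Round 4 (the supplier proposes): rejection yields 0 for the retailer; the supplier offers 0 and keeps 80.
Round 3 (the retailer proposes): the supplier can get 80 next round, worth 0.92 × 80 = 73.6 now. The retailer offers 73.6 and keeps 80 − 73.6 = 6.4.
Round 2 (the supplier proposes): the retailer can get 6.4 next round, worth 0.98 × 6.4 = 6.272 now; the supplier offers that and keeps 73.728.
Round 1 (the retailer proposes): the supplier can get 73.728 next round, worth 0.92 × 73.728 = 67.82976 now. The retailer offers 67.82976 and keeps 80 − 67.82976 = 12.17024.

12.17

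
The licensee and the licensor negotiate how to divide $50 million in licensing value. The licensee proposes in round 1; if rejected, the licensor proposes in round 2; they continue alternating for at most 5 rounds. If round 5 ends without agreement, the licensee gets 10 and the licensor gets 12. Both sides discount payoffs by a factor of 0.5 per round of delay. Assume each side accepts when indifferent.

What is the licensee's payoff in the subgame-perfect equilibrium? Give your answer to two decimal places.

Round 5 (the licensee proposes): the licensor gets 12 if talks fail, so the licensee offers 12 and keeps 38.
Round 4 (the licensor proposes): the licensee can get 38 next round, worth 0.5 × 38 = 19 now. The licensor offers 19 and keeps 50 − 19 = 31.
Round 3 (the licensee proposes): the licensor can get 31 next round, worth 0.5 × 31 = 15.5 now. The licensee offers 15.5 and keeps 50 − 15.5 = 34.5.
Round 2 (the licensor proposes): the licensee can get 34.5 next round, worth 0.5 × 34.5 = 17.25 now; the licensor offers that and keeps 32.75.
Round 1 (the licensee proposes): the licensor can get 32.75 next round, worth 0.5 × 32.75 = 16.375 now, so the licensee offers 16.375, keeping 33.625.

33.63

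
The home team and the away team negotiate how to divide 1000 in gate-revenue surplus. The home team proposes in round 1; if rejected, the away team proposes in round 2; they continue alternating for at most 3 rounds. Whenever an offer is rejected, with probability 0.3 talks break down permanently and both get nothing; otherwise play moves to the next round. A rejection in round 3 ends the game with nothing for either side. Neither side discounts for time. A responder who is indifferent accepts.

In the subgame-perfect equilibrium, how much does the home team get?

Round 3 (the home team proposes): rejection yields 0 for the away team; the home team offers 0 and keeps 1000.
Round 2 (the away team proposes): rejecting gives the home team an expected 0.7 × 1000 = 700, so the away team offers 700, keeping 300.
Round 1 (the home team proposes): rejecting gives the away team an expected 0.7 × 300 = 210, so the home team offers 210, keeping 790.

790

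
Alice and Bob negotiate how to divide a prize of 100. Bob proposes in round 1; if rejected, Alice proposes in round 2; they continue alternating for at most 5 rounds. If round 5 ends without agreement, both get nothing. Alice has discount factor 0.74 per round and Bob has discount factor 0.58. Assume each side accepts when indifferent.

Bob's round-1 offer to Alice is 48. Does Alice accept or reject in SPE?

Accept

Round 5 (Bob proposes): rejection yields 0 for Alice; Bob offers 0 and keeps 100.
Round 4 (Alice proposes): Bob can get 100 next round, worth 0.58 × 100 = 58 now; Alice offers that and keeps 42.
Round 3 (Bob proposes): Alice can get 42 next round, worth 0.74 × 42 = 31.08 now; Bob offers that and keeps 68.92.
Round 2 (Alice proposes): Bob can get 68.92 next round, worth 0.58 × 68.92 = 39.9736 now; Alice offers that and keeps 60.0264.
So by rejecting in round 1, Alice gets 60.0264 next round, worth 0.74 × 60.0264 = 44.419536 now.
Offer 48 ≥ 44.419536, so Alice accepts.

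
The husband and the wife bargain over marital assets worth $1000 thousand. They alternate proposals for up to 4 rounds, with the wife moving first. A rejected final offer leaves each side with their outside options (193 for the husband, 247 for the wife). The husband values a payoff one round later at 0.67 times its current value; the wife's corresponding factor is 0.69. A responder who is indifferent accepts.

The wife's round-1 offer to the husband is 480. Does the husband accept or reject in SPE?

Accept

Work out the husband's continuation value if the offer is rejected.
Round 4 (the husband proposes): the wife gets 247 if talks fail, so the husband offers 247 and keeps 753.
Round 3 (the wife proposes): the husband can get 753 next round, worth 0.67 × 753 = 504.51 now, so the wife offers 504.51, keeping 495.49.
Round 2 (the husband proposes): the wife can get 495.49 next round, worth 0.69 × 495.49 = 341.8881 now. The husband offers 341.8881 and keeps 1000 − 341.8881 = 658.1119.
So by rejecting in round 1, the husband gets 658.1119 next round, worth 0.67 × 658.1119 = 440.934973 now.
Offer 480 ≥ 440.934973, so the husband accepts.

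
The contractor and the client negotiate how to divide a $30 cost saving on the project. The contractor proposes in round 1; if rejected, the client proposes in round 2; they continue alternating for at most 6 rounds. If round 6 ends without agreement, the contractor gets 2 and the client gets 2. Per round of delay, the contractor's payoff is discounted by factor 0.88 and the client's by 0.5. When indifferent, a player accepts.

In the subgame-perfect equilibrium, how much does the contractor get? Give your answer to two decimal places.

24.70

Round 6 (the client proposes): the contractor gets 2 if talks fail, so the client offers 2 and keeps 28.
Round 5 (the contractor proposes): the client can get 28 next round, worth 0.5 × 28 = 14 now, so the contractor offers 14, keeping 16.
Round 4 (the client proposes): the contractor can get 16 next round, worth 0.88 × 16 = 14.08 now, so the client offers 14.08, keeping 15.92.
Round 3 (the contractor proposes): the client can get 15.92 next round, worth 0.5 × 15.92 = 7.96 now; the contractor offers that and keeps 22.04.
Round 2 (the client proposes): the contractor can get 22.04 next round, worth 0.88 × 22.04 = 19.3952 now. The client offers 19.3952 and keeps 30 − 19.3952 = 10.6048.
Round 1 (the contractor proposes): the client can get 10.6048 next round, worth 0.5 × 10.6048 = 5.3024 now. The contractor offers 5.3024 and keeps 30 − 5.3024 = 24.6976.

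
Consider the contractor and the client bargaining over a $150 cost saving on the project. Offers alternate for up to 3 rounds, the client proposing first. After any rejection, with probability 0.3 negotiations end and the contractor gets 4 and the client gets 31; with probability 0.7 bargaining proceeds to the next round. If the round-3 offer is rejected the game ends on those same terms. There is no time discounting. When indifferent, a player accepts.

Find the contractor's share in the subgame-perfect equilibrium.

Round 3 (the client proposes): the contractor gets 4 if talks fail, so the client offers 4 and keeps 146.
Round 2 (the contractor proposes): rejecting gives the client an expected 0.7 × 146 + 0.3 × 31 = 111.5; the contractor offers that and keeps 38.5.
Round 1 (the client proposes): rejecting gives the contractor an expected 0.7 × 38.5 + 0.3 × 4 = 28.15, so the client offers 28.15, keeping 121.85.

28.15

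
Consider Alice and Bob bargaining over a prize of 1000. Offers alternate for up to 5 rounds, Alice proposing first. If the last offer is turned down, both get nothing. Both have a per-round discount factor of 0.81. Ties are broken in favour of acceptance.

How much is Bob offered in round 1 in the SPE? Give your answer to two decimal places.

Solve by backward induction from round 5.
Round 5 (Alice proposes): Bob will accept anything ≥ 0, so Alice offers 0 and keeps 1000.
Round 4 (Bob proposes): Alice can get 1000 next round, worth 0.81 × 1000 = 810 now. Bob offers 810 and keeps 1000 − 810 = 190.
Round 3 (Alice proposes): Bob can get 190 next round, worth 0.81 × 190 = 153.9 now, so Alice offers 153.9, keeping 846.1.
Round 2 (Bob proposes): Alice can get 846.1 next round, worth 0.81 × 846.1 = 685.341 now, so Bob offers 685.341, keeping 314.659.
Round 1 (Alice proposes): Bob can get 314.659 next round, worth 0.81 × 314.659 = 254.87379 now, so Alice offers 254.87379, keeping 745.12621.

254.87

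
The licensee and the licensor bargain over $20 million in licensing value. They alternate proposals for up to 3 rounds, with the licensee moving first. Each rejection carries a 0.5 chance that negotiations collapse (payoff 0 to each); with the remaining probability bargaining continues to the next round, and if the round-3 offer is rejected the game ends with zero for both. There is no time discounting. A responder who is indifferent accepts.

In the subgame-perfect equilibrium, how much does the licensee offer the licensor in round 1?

5

Round 3 (the licensee proposes): the licensor will accept anything ≥ 0, so the licensee offers 0 and keeps 20.
Round 2 (the licensor proposes): rejecting gives the licensee an expected 0.5 × 20 = 10, so the licensor offers 10, keeping 10.
Round 1 (the licensee proposes): rejecting gives the licensor an expected 0.5 × 10 = 5, so the licensee offers 5, keeping 15.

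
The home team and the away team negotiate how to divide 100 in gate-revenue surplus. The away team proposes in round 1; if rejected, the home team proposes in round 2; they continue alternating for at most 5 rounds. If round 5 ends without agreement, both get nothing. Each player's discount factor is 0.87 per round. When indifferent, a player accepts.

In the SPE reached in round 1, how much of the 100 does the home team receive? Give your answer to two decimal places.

Round 5 (the away team proposes): rejection yields 0 for the home team; the away team offers 0 and keeps 100.
Round 4 (the home team proposes): the away team can get 100 next round, worth 0.87 × 100 = 87 now. The home team offers 87 and keeps 100 − 87 = 13.
Round 3 (the away team proposes): the home team can get 13 next round, worth 0.87 × 13 = 11.31 now; the away team offers that and keeps 88.69.
Round 2 (the home team proposes): the away team can get 88.69 next round, worth 0.87 × 88.69 = 77.1603 now. The home team offers 77.1603 and keeps 100 − 77.1603 = 22.8397.
Round 1 (the away team proposes): the home team can get 22.8397 next round, worth 0.87 × 22.8397 = 19.870539 now; the away team offers that and keeps 80.129461.

19.87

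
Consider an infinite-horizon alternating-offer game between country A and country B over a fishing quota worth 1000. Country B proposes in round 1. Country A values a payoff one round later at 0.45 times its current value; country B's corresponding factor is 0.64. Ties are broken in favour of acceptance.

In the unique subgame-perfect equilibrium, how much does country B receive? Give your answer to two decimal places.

Let x be country B's share when country B proposes and y be country A's share when country A proposes.
Country A accepts iff offered ≥ 0.45·y, so x = 1000 − 0.45y. Symmetrically y = 1000 − 0.64x.
Substituting: x = 1000 − 0.45(1000 − 0.64x), giving x(1 − 0.64·0.45) = 1000(1 − 0.45).
So x = 1000 × 0.55 / 0.712 ≈ 772.4719, and country A receives 1000 − x ≈ 227.5281.

772.47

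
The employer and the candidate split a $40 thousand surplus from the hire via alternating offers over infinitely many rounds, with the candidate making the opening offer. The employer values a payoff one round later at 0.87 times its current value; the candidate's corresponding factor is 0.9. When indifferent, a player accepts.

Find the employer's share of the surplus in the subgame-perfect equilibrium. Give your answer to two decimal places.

16.04

When the candidate proposes, the employer accepts any offer worth at least 0.87 times what the employer would get by proposing next round; and vice versa.
This gives x = 40 − 0.87y and y = 40 − 0.9x, where x and y are each side's share when it proposes.
Hence (1 − 0.87·0.9)x = 40(1 − 0.87), i.e. 0.217·x = 5.2.
x ≈ 23.9631; the employer's share is 40 − x ≈ 16.0369.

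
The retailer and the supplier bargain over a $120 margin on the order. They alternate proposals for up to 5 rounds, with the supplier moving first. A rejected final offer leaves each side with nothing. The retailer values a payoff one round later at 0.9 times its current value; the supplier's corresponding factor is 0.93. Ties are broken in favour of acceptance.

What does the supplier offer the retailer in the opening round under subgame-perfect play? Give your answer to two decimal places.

Round 5 (the supplier proposes): rejection yields 0 for the retailer; the supplier offers 0 and keeps 120.
Round 4 (the retailer proposes): the supplier can get 120 next round, worth 0.93 × 120 = 111.6 now. The retailer offers 111.6 and keeps 120 − 111.6 = 8.4.
Round 3 (the supplier proposes): the retailer can get 8.4 next round, worth 0.9 × 8.4 = 7.56 now, so the supplier offers 7.56, keeping 112.44.
Round 2 (the retailer proposes): the supplier can get 112.44 next round, worth 0.93 × 112.44 = 104.5692 now, so the retailer offers 104.5692, keeping 15.4308.
Round 1 (the supplier proposes): the retailer can get 15.4308 next round, worth 0.9 × 15.4308 = 13.88772 now, so the supplier offers 13.88772, keeping 106.11228.

13.89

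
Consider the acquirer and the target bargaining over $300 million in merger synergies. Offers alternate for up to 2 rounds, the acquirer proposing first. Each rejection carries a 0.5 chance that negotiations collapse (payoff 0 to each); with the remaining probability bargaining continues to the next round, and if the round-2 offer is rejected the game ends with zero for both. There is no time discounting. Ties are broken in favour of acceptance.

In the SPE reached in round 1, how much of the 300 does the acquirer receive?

Round 2 (the target proposes): rejection yields 0 for the acquirer; the target offers 0 and keeps 300.
Round 1 (the acquirer proposes): rejecting gives the target an expected 0.5 × 300 = 150, so the acquirer offers 150, keeping 150.

150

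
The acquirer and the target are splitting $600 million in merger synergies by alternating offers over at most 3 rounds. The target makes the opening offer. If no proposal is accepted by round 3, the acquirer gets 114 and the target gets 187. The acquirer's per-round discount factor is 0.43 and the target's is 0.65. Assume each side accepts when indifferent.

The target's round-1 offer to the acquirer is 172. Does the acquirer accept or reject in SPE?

Accept

Round 3 (the target proposes): the acquirer gets 114 if talks fail, so the target offers 114 and keeps 486.
Round 2 (the acquirer proposes): the target can get 486 next round, worth 0.65 × 486 = 315.9 now, so the acquirer offers 315.9, keeping 284.1.
So by rejecting in round 1, the acquirer gets 284.1 next round, worth 0.43 × 284.1 = 122.163 now.
Offer 172 ≥ 122.163, so the acquirer accepts.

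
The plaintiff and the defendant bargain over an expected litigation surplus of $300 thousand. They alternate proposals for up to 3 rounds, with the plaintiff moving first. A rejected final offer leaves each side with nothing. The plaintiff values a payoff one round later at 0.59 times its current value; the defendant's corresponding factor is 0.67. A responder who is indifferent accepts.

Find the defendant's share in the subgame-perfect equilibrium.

82.41

Round 3 (the plaintiff proposes): rejection yields 0 for the defendant; the plaintiff offers 0 and keeps 300.
Round 2 (the defendant proposes): the plaintiff can get 300 next round, worth 0.59 × 300 = 177 now. The defendant offers 177 and keeps 300 − 177 = 123.
Round 1 (the plaintiff proposes): the defendant can get 123 next round, worth 0.67 × 123 = 82.41 now. The plaintiff offers 82.41 and keeps 300 − 82.41 = 217.59.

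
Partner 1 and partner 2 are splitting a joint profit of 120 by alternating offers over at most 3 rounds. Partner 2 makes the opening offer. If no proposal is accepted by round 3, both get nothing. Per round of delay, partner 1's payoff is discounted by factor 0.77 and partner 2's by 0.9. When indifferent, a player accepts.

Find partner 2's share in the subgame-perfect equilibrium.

Round 3 (partner 2 proposes): rejection yields 0 for partner 1; partner 2 offers 0 and keeps 120.
Round 2 (partner 1 proposes): partner 2 can get 120 next round, worth 0.9 × 120 = 108 now. Partner 1 offers 108 and keeps 120 − 108 = 12.
Round 1 (partner 2 proposes): partner 1 can get 12 next round, worth 0.77 × 12 = 9.24 now. Partner 2 offers 9.24 and keeps 120 − 9.24 = 110.76.

110.76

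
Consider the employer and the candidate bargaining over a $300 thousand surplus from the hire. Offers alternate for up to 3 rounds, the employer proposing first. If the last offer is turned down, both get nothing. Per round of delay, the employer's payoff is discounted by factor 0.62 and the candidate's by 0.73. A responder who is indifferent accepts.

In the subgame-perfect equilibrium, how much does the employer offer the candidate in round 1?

83.22

Solve by backward induction from round 3.
Round 3 (the employer proposes): the candidate will accept anything ≥ 0, so the employer offers 0 and keeps 300.
Round 2 (the candidate proposes): the employer can get 300 next round, worth 0.62 × 300 = 186 now, so the candidate offers 186, keeping 114.
Round 1 (the employer proposes): the candidate can get 114 next round, worth 0.73 × 114 = 83.22 now; the employer offers that and keeps 216.78.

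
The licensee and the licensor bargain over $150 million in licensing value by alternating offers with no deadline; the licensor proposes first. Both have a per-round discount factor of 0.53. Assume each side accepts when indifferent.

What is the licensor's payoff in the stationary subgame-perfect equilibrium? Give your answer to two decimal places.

Let x be the licensor's share when the licensor proposes and y be the licensee's share when the licensee proposes.
The licensee accepts iff offered ≥ 0.53·y, so x = 150 − 0.53y. Symmetrically y = 150 − 0.53x.
Substituting: x = 150 − 0.53(150 − 0.53x), giving x(1 − 0.53·0.53) = 150(1 − 0.53).
So x = 150 × 0.47 / 0.7191 ≈ 98.0392, and the licensee receives 150 − x ≈ 51.9608.

98.04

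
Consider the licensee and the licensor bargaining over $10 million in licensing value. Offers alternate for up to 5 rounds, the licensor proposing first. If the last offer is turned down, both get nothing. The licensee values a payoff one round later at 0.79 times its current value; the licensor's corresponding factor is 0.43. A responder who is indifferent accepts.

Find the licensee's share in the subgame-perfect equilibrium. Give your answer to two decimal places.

Solve by backward induction from round 5.
Round 5 (the licensor proposes): the licensee will accept anything ≥ 0, so the licensor offers 0 and keeps 10.
Round 4 (the licensee proposes): the licensor can get 10 next round, worth 0.43 × 10 = 4.3 now. The licensee offers 4.3 and keeps 10 − 4.3 = 5.7.
Round 3 (the licensor proposes): the licensee can get 5.7 next round, worth 0.79 × 5.7 = 4.503 now; the licensor offers that and keeps 5.497.
Round 2 (the licensee proposes): the licensor can get 5.497 next round, worth 0.43 × 5.497 = 2.36371 now; the licensee offers that and keeps 7.63629.
Round 1 (the licensor proposes): the licensee can get 7.63629 next round, worth 0.79 × 7.63629 = 6.0326691 now. The licensor offers 6.0326691 and keeps 10 − 6.0326691 = 3.9673309.

6.03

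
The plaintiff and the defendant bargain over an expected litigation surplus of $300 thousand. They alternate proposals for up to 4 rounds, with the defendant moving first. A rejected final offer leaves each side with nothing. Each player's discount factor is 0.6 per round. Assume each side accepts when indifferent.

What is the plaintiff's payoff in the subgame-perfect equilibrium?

By backward induction:
Round 4 (the plaintiff proposes): rejection yields 0 for the defendant; the plaintiff offers 0 and keeps 300.
Round 3 (the defendant proposes): the plaintiff can get 300 next round, worth 0.6 × 300 = 180 now. The defendant offers 180 and keeps 300 − 180 = 120.
Round 2 (the plaintiff proposes): the defendant can get 120 next round, worth 0.6 × 120 = 72 now. The plaintiff offers 72 and keeps 300 − 72 = 228.
Round 1 (the defendant proposes): the plaintiff can get 228 next round, worth 0.6 × 228 = 136.8 now; the defendant offers that and keeps 163.2.

136.8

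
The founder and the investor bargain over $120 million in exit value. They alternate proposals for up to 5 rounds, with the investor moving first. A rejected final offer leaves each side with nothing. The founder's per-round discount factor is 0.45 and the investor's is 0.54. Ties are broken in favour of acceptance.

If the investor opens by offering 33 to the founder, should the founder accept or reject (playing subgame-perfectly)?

Round 5 (the investor proposes): the founder will accept anything ≥ 0, so the investor offers 0 and keeps 120.
Round 4 (the founder proposes): the investor can get 120 next round, worth 0.54 × 120 = 64.8 now. The founder offers 64.8 and keeps 120 − 64.8 = 55.2.
Round 3 (the investor proposes): the founder can get 55.2 next round, worth 0.45 × 55.2 = 24.84 now; the investor offers that and keeps 95.16.
Round 2 (the founder proposes): the investor can get 95.16 next round, worth 0.54 × 95.16 = 51.3864 now, so the founder offers 51.3864, keeping 68.6136.
So by rejecting in round 1, the founder gets 68.6136 next round, worth 0.45 × 68.6136 = 30.87612 now.
Offer 33 ≥ 30.87612, so the founder accepts.

Accept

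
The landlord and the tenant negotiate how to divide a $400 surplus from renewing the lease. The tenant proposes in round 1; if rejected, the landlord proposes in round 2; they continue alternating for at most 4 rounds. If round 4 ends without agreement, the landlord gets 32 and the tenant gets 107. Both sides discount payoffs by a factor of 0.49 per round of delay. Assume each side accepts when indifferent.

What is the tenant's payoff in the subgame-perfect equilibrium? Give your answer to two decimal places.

Solve by backward induction from round 4.
Round 4 (the landlord proposes): the tenant gets 107 if talks fail, so the landlord offers 107 and keeps 293.
Round 3 (the tenant proposes): the landlord can get 293 next round, worth 0.49 × 293 = 143.57 now. The tenant offers 143.57 and keeps 400 − 143.57 = 256.43.
Round 2 (the landlord proposes): the tenant can get 256.43 next round, worth 0.49 × 256.43 = 125.6507 now. The landlord offers 125.6507 and keeps 400 − 125.6507 = 274.3493.
Round 1 (the tenant proposes): the landlord can get 274.3493 next round, worth 0.49 × 274.3493 = 134.431157 now; the tenant offers that and keeps 265.568843.

265.57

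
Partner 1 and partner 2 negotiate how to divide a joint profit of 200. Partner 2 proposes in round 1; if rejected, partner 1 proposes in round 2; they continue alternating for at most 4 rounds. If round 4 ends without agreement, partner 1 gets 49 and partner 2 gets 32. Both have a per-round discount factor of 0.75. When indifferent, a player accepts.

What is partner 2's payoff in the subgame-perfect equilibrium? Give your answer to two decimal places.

Round 4 (partner 1 proposes): partner 2 gets 32 if talks fail, so partner 1 offers 32 and keeps 168.
Round 3 (partner 2 proposes): partner 1 can get 168 next round, worth 0.75 × 168 = 126 now, so partner 2 offers 126, keeping 74.
Round 2 (partner 1 proposes): partner 2 can get 74 next round, worth 0.75 × 74 = 55.5 now. Partner 1 offers 55.5 and keeps 200 − 55.5 = 144.5.
Round 1 (partner 2 proposes): partner 1 can get 144.5 next round, worth 0.75 × 144.5 = 108.375 now, so partner 2 offers 108.375, keeping 91.625.

91.63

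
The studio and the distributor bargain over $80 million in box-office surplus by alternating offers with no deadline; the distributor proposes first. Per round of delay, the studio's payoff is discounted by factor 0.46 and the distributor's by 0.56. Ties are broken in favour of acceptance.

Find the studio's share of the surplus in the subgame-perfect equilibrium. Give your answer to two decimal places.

21.81

In a stationary SPE each proposer offers the other exactly their discounted continuation value.
If the distributor keeps x when proposing and the studio keeps y when proposing, then x = 80 − 0.46y and y = 80 − 0.56x.
Solving: x = 80(1 − 0.46) / (1 − 0.56·0.46) = 43.2 / 0.7424 ≈ 58.1897.
The studio gets 80 − 58.1897 ≈ 21.8103.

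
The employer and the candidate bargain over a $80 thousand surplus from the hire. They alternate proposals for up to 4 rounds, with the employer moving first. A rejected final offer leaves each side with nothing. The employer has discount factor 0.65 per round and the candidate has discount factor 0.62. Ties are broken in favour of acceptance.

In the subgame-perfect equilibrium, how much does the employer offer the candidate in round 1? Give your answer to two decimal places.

37.35

Round 4 (the candidate proposes): rejection yields 0 for the employer; the candidate offers 0 and keeps 80.
Round 3 (the employer proposes): the candidate can get 80 next round, worth 0.62 × 80 = 49.6 now; the employer offers that and keeps 30.4.
Round 2 (the candidate proposes): the employer can get 30.4 next round, worth 0.65 × 30.4 = 19.76 now; the candidate offers that and keeps 60.24.
Round 1 (the employer proposes): the candidate can get 60.24 next round, worth 0.62 × 60.24 = 37.3488 now. The employer offers 37.3488 and keeps 80 − 37.3488 = 42.6512.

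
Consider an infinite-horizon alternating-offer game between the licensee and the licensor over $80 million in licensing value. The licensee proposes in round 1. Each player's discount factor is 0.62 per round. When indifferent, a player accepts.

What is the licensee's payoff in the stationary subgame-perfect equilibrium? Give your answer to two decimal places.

49.38

Let x be the licensee's share when the licensee proposes and y be the licensor's share when the licensor proposes.
The licensor accepts iff offered ≥ 0.62·y, so x = 80 − 0.62y. Symmetrically y = 80 − 0.62x.
Substituting: x = 80 − 0.62(80 − 0.62x), giving x(1 − 0.62·0.62) = 80(1 − 0.62).
So x = 80 × 0.38 / 0.6156 ≈ 49.3827, and the licensor receives 80 − x ≈ 30.6173.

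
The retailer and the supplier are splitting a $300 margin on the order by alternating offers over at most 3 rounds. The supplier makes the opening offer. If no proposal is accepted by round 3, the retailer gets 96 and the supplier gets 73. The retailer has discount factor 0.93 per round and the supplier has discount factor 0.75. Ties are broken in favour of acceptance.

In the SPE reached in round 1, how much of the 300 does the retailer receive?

By backward induction:
Round 3 (the supplier proposes): the retailer gets 96 if talks fail, so the supplier offers 96 and keeps 204.
Round 2 (the retailer proposes): the supplier can get 204 next round, worth 0.75 × 204 = 153 now. The retailer offers 153 and keeps 300 − 153 = 147.
Round 1 (the supplier proposes): the retailer can get 147 next round, worth 0.93 × 147 = 136.71 now, so the supplier offers 136.71, keeping 163.29.

136.71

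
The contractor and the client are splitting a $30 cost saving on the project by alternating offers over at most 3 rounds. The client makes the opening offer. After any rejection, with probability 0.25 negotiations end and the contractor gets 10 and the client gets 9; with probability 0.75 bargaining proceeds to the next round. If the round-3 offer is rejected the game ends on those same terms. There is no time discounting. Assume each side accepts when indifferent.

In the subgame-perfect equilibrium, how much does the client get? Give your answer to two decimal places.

Round 3 (the client proposes): the contractor gets 10 if talks fail, so the client offers 10 and keeps 20.
Round 2 (the contractor proposes): rejecting gives the client an expected 0.75 × 20 + 0.25 × 9 = 17.25. The contractor offers 17.25 and keeps 30 − 17.25 = 12.75.
Round 1 (the client proposes): rejecting gives the contractor an expected 0.75 × 12.75 + 0.25 × 10 = 12.0625, so the client offers 12.0625, keeping 17.9375.

17.94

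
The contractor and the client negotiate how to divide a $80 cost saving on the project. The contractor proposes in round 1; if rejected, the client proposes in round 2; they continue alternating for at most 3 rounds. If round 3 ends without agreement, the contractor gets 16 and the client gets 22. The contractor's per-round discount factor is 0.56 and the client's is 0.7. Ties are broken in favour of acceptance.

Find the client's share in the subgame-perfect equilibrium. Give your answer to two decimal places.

33.26

Round 3 (the contractor proposes): the client gets 22 if talks fail, so the contractor offers 22 and keeps 58.
Round 2 (the client proposes): the contractor can get 58 next round, worth 0.56 × 58 = 32.48 now. The client offers 32.48 and keeps 80 − 32.48 = 47.52.
Round 1 (the contractor proposes): the client can get 47.52 next round, worth 0.7 × 47.52 = 33.264 now; the contractor offers that and keeps 46.736.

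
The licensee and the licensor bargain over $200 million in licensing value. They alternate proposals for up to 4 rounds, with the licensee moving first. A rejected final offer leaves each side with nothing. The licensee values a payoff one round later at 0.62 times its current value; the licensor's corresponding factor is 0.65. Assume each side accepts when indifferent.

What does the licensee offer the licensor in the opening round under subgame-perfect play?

101.79

Solve by backward induction from round 4.
Round 4 (the licensor proposes): rejection yields 0 for the licensee; the licensor offers 0 and keeps 200.
Round 3 (the licensee proposes): the licensor can get 200 next round, worth 0.65 × 200 = 130 now. The licensee offers 130 and keeps 200 − 130 = 70.
Round 2 (the licensor proposes): the licensee can get 70 next round, worth 0.62 × 70 = 43.4 now, so the licensor offers 43.4, keeping 156.6.
Round 1 (the licensee proposes): the licensor can get 156.6 next round, worth 0.65 × 156.6 = 101.79 now, so the licensee offers 101.79, keeping 98.21.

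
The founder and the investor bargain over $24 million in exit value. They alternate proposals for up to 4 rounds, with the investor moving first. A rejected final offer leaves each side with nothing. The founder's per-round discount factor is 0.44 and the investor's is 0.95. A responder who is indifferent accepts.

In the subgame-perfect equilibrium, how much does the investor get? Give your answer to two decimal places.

19.06

Round 4 (the founder proposes): the investor will accept anything ≥ 0, so the founder offers 0 and keeps 24.
Round 3 (the investor proposes): the founder can get 24 next round, worth 0.44 × 24 = 10.56 now, so the investor offers 10.56, keeping 13.44.
Round 2 (the founder proposes): the investor can get 13.44 next round, worth 0.95 × 13.44 = 12.768 now; the founder offers that and keeps 11.232.
Round 1 (the investor proposes): the founder can get 11.232 next round, worth 0.44 × 11.232 = 4.94208 now; the investor offers that and keeps 19.05792.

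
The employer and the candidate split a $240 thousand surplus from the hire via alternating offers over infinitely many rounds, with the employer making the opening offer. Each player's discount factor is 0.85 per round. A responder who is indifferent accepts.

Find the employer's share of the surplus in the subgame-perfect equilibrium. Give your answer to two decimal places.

When the employer proposes, the candidate accepts any offer worth at least 0.85 times what the candidate would get by proposing next round; and vice versa.
This gives x = 240 − 0.85y and y = 240 − 0.85x, where x and y are each side's share when it proposes.
Hence (1 − 0.85·0.85)x = 240(1 − 0.85), i.e. 0.2775·x = 36.
x ≈ 129.7297; the candidate's share is 240 − x ≈ 110.2703.

129.73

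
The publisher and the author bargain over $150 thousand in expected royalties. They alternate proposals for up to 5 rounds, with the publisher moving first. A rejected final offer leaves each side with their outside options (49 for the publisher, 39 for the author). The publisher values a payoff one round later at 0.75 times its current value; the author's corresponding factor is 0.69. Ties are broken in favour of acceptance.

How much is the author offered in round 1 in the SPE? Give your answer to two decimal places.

Round 5 (the publisher proposes): the author gets 39 if talks fail, so the publisher offers 39 and keeps 111.
Round 4 (the author proposes): the publisher can get 111 next round, worth 0.75 × 111 = 83.25 now. The author offers 83.25 and keeps 150 − 83.25 = 66.75.
Round 3 (the publisher proposes): the author can get 66.75 next round, worth 0.69 × 66.75 = 46.0575 now. The publisher offers 46.0575 and keeps 150 − 46.0575 = 103.9425.
Round 2 (the author proposes): the publisher can get 103.9425 next round, worth 0.75 × 103.9425 = 77.956875 now. The author offers 77.956875 and keeps 150 − 77.956875 = 72.043125.
Round 1 (the publisher proposes): the author can get 72.043125 next round, worth 0.69 × 72.043125 = 49.70975625 now. The publisher offers 49.70975625 and keeps 150 − 49.70975625 = 100.29024375.

49.71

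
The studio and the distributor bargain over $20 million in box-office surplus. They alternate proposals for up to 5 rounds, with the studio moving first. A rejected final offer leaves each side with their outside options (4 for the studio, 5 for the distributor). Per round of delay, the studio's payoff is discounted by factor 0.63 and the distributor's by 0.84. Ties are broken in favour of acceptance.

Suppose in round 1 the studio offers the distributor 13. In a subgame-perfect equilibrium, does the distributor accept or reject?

Round 5 (the studio proposes): the distributor gets 5 if talks fail, so the studio offers 5 and keeps 15.
Round 4 (the distributor proposes): the studio can get 15 next round, worth 0.63 × 15 = 9.45 now; the distributor offers that and keeps 10.55.
Round 3 (the studio proposes): the distributor can get 10.55 next round, worth 0.84 × 10.55 = 8.862 now. The studio offers 8.862 and keeps 20 − 8.862 = 11.138.
Round 2 (the distributor proposes): the studio can get 11.138 next round, worth 0.63 × 11.138 = 7.01694 now, so the distributor offers 7.01694, keeping 12.98306.
So by rejecting in round 1, the distributor gets 12.98306 next round, worth 0.84 × 12.98306 = 10.9057704 now.
Offer 13 ≥ 10.9057704, so the distributor accepts.

Accept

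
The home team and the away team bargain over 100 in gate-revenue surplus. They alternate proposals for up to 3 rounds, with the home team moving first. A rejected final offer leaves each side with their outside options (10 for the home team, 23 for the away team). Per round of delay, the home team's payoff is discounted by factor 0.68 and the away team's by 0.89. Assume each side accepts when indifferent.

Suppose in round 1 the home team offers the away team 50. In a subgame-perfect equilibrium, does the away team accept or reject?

Round 3 (the home team proposes): the away team gets 23 if talks fail, so the home team offers 23 and keeps 77.
Round 2 (the away team proposes): the home team can get 77 next round, worth 0.68 × 77 = 52.36 now, so the away team offers 52.36, keeping 47.64.
So by rejecting in round 1, the away team gets 47.64 next round, worth 0.89 × 47.64 = 42.3996 now.
Offer 50 ≥ 42.3996, so the away team accepts.

Accept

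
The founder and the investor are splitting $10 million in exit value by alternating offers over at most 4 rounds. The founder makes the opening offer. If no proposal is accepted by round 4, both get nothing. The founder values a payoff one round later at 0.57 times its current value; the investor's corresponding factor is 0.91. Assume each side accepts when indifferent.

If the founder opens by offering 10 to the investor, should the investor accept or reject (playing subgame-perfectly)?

Accept

Round 4 (the investor proposes): rejection yields 0 for the founder; the investor offers 0 and keeps 10.
Round 3 (the founder proposes): the investor can get 10 next round, worth 0.91 × 10 = 9.1 now. The founder offers 9.1 and keeps 10 − 9.1 = 0.9.
Round 2 (the investor proposes): the founder can get 0.9 next round, worth 0.57 × 0.9 = 0.513 now; the investor offers that and keeps 9.487.
So by rejecting in round 1, the investor gets 9.487 next round, worth 0.91 × 9.487 = 8.63317 now.
Offer 10 ≥ 8.63317, so the investor accepts.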